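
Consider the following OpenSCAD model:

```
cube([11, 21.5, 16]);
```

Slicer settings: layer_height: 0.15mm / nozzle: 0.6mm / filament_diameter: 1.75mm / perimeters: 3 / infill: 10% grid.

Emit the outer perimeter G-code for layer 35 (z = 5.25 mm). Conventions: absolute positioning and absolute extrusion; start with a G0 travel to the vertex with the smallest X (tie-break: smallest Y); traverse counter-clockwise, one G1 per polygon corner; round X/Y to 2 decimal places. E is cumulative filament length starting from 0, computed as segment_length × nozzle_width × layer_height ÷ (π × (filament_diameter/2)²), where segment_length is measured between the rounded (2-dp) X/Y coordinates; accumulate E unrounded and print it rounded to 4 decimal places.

At z = 5.25 mm: the cube (footprint 11×21.5) is included at this height. The outline is a single polygon with 4 vertices. Extrusion per mm of travel: 0.6 × 0.15 / (π × 0.875²) = 0.037418. Accumulating E over each segment gives final E = 2.4321.

G0 X0.00 Y0.00 Z5.25
G1 X11.00 Y0.00 E0.4116
G1 X11.00 Y21.50 E1.2161
G1 X0.00 Y21.50 E1.6277
G1 X0.00 Y0.00 E2.4321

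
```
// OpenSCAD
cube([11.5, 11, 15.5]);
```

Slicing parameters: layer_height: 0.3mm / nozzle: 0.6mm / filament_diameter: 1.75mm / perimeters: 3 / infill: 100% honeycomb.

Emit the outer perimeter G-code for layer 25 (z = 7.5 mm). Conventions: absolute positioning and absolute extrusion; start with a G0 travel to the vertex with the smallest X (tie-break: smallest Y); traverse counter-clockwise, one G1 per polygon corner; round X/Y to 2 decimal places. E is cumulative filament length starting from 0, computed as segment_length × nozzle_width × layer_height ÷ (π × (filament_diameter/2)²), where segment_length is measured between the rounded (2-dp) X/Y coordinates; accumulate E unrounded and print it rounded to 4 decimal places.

G0 X0.00 Y0.00 Z7.50
G1 X11.50 Y0.00 E0.8606
G1 X11.50 Y11.00 E1.6838
G1 X0.00 Y11.00 E2.5444
G1 X0.00 Y0.00 E3.3676

At z = 7.5 mm: the cube (footprint 11.5×11) is included at this height. The outline is a single polygon with 4 vertices. Extrusion per mm of travel: 0.6 × 0.3 / (π × 0.875²) = 0.074835. Accumulating E over each segment gives final E = 3.3676.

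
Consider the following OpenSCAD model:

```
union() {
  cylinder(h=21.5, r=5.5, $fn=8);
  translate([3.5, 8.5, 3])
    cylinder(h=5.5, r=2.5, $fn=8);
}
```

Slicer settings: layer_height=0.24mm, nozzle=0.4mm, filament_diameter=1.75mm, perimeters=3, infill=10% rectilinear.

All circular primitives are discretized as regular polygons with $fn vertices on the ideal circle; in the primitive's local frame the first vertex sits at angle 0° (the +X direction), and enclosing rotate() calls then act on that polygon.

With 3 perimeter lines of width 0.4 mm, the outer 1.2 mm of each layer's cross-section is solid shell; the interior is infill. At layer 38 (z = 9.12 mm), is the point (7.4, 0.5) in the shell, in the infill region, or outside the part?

outside

At z = 9.12 mm: the r=5.5 cylinder gives a regular 8-gon of circumradius 5.5 (constant along its height); the cylinder at (3.5, 8.5) does not reach this height (z outside [3, 8.5]); Combining (union): only the r=5.5 cylinder is present, so the union is just that shape — 1 connected region. Overall, the cross-section is a single solid region. The nearest boundary edge runs (5.50, 0.00)→(3.89, 3.89); distance from the point to it = 1.96 mm. The point is not inside any of the regions above, so it lies outside the cross-section (1.96 mm from the nearest boundary).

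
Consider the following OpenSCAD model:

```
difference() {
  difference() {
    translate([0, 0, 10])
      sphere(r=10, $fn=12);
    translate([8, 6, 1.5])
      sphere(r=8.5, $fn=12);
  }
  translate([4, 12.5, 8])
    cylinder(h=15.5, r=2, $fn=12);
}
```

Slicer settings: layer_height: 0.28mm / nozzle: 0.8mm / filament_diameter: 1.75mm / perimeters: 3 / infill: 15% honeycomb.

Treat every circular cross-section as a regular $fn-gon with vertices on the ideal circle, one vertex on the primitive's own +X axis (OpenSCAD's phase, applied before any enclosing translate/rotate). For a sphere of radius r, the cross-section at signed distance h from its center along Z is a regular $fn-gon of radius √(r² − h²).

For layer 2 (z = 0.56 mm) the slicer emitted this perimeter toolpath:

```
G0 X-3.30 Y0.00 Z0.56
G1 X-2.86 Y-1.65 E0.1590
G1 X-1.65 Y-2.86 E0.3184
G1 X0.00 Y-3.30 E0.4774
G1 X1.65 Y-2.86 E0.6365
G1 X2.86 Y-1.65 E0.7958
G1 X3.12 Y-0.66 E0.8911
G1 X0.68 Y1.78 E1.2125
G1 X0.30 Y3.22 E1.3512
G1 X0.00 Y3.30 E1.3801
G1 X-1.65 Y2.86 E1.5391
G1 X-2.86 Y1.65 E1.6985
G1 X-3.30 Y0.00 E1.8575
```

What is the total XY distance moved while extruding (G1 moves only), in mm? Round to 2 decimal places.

19.95 mm

Sum the Euclidean lengths of each G1 segment: total = 19.95 mm.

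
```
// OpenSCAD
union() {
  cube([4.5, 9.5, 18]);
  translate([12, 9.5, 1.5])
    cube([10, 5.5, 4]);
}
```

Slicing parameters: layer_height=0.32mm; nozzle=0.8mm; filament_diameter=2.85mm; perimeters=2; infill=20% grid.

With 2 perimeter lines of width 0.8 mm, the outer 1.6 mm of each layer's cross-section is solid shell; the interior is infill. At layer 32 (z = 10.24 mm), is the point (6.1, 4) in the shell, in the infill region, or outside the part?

outside

At z = 10.24 mm: the cube (footprint 4.5×9.5) is included at this height; the cube at (12, 9.5) is absent (z outside [1.5, 5.5]); Taking the union: only the 4.5×9.5 cube is present, so the union is just that shape — 1 connected region. Overall, the cross-section is a single solid region. The nearest boundary edge runs (4.50, 0.00)→(4.50, 9.50); distance from the point to it = 1.60 mm. The point is not inside any of the regions above, so it lies outside the cross-section (1.60 mm from the nearest boundary).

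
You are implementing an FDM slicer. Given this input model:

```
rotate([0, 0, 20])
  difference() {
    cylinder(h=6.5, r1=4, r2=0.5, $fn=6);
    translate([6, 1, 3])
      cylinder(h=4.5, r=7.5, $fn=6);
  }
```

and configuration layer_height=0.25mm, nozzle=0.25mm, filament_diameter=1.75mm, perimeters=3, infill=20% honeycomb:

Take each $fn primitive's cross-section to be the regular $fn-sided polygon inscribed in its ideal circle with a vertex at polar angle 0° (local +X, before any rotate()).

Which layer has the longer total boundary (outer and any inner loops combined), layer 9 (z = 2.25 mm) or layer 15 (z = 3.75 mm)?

Layer 9 (z = 2.25): the cone: at t=0.346 of its height the radius interpolates to r₁+(r₂−r₁)t = 2.788, giving a regular 6-gon of that circumradius (perimeter = 2·6·2.788·sin(180°/6) = 16.73 mm); the cylinder at (6, 1) is absent (z outside [3, 7.5]); After the difference (first − rest): none of the subtracted shapes is present at this height, so the cone is unchanged — boundary = 16.73 mm; (rotated 20° about Z; rotation is an isometry so areas/perimeters/island counts are preserved). So its perimeter = 16.73 mm. Layer 15 (z = 3.75): the cone: at t=0.577 of its height the radius interpolates to r₁+(r₂−r₁)t = 1.981, giving a regular 6-gon of that circumradius (perimeter = 2·6·1.981·sin(180°/6) = 11.88 mm); the r=7.5 cylinder at (6, 1) gives a regular 6-gon of circumradius 7.5 (constant along its height) (perimeter = 2·6·7.500·sin(180°/6) = 45.00 mm); Subtracting the remaining from the first: starting from the cone, the r=7.5 cylinder at (6, 1) partially overlaps it — only the 7.89 mm² overlap (of its 146.14 mm²) is removed, clipping the outline — boundary = 7.14 mm; (rotated 20° about Z; rotation is an isometry so areas/perimeters/island counts are preserved). So its perimeter = 7.14 mm. Layer 9 is larger (16.73 vs 7.14 mm).

layer 9 (z = 2.25 mm)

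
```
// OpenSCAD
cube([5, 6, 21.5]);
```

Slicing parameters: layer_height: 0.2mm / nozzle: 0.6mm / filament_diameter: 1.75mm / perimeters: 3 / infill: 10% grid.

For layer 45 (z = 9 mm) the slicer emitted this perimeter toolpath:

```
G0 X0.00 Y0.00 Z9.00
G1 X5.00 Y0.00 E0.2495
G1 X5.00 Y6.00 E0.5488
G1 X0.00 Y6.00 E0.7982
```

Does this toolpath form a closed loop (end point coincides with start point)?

Start point (G0): (0.00, 0.00). End point (last G1): the path does not return to the start — open.

no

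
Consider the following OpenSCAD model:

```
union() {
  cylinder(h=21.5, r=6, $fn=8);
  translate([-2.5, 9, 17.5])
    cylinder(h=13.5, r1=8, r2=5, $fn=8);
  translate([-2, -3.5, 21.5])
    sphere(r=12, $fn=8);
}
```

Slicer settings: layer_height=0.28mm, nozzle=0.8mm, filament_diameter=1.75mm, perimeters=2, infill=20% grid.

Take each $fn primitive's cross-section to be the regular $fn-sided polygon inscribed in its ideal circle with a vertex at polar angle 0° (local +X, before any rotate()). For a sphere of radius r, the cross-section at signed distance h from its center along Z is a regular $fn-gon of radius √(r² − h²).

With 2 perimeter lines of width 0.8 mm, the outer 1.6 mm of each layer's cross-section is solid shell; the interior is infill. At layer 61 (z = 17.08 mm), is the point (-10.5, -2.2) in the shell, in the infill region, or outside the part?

At z = 17.08 mm: the cylinder: section is a regular 8-gon, circumradius r=6; the cone at (-2.5, 9) is absent (z outside [17.5, 31]); the r=12 sphere at (-2, -3.5) slices to a regular 8-gon of circumradius 11.156 (√(r²−h²) with h=4.42 from center); Taking the union: the r=6 cylinder lies entirely inside the r=12 sphere at (-2, -3.5), so the union is just the r=12 sphere at (-2, -3.5) — 1 connected region. Overall, the cross-section is a single solid region. The nearest boundary edge runs (-13.16, -3.50)→(-9.89, 4.39); distance from the point to it = 1.96 mm. The point is inside the cross-section and 1.96 mm from the nearest boundary — more than the 1.6 mm shell width (2 × 0.8), so it's in the infill interior.

infill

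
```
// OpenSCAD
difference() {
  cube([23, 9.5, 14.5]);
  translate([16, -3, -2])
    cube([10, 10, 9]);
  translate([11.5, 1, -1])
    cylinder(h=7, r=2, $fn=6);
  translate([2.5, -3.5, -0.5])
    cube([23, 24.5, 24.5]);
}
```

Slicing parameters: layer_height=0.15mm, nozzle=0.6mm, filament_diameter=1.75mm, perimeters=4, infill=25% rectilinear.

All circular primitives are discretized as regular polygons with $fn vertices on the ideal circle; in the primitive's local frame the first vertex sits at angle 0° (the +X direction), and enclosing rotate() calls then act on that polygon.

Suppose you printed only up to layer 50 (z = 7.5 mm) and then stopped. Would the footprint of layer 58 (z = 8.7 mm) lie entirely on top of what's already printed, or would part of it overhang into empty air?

entirely on top

Compare the two slices. At z = 7.5: the cube is present — its section is the full 23×9.5 rectangle (area 218.50 mm²); the cube at (16, -3) does not reach this height (z outside [-2, 7]); the cylinder at (11.5, 1) does not reach this height (z outside [-1, 6]); the cube at (2.5, -3.5) (footprint 23×24.5) is included at this height (area 563.50 mm²); After the difference (first − rest): starting from the 23×9.5 cube (218.50 mm²), the 23×24.5 cube at (2.5, -3.5) partially overlaps it — only the 194.75 mm² overlap (of its 563.50 mm²) is removed, clipping the outline — area = 23.75 mm². At z = 8.7: the 23×9.5 cube contributes its full rectangle (area 218.50 mm²); the cube at (16, -3) is not intersected at this z (z outside [-2, 7]); the cylinder at (11.5, 1) is not intersected at this z (z outside [-1, 6]); the cube at (2.5, -3.5) (footprint 23×24.5) is included at this height (area 563.50 mm²); Subtracting the remaining from the first: starting from the 23×9.5 cube (218.50 mm²), the 23×24.5 cube at (2.5, -3.5) partially overlaps it — only the 194.75 mm² overlap (of its 563.50 mm²) is removed, clipping the outline — area = 23.75 mm². Checking containment: the cross-section at z = 8.7 is a subset of the cross-section at z = 7.5.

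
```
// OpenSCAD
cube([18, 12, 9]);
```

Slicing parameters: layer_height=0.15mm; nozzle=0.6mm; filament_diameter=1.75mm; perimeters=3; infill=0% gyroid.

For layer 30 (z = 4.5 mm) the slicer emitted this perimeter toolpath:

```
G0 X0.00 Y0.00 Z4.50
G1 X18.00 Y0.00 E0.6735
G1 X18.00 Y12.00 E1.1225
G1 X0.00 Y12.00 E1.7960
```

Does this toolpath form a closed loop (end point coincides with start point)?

no

Start point (G0): (0.00, 0.00). End point (last G1): the path does not return to the start — open.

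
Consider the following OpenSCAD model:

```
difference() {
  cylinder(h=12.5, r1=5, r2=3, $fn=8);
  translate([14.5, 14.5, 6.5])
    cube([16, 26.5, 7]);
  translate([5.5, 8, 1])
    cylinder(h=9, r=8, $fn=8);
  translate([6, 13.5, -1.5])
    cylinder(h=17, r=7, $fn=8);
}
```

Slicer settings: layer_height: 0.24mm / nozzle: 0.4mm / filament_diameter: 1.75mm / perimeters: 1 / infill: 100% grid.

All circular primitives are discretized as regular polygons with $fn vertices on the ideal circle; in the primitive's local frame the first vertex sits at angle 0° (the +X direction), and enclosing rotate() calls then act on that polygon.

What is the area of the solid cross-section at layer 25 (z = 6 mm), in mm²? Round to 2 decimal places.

At z = 6 mm: the cone (r1=5→r2=3) has section circumradius 4.040 here — a regular 8-gon (area = (8/2)·4.040²·sin(360°/8) = 46.16 mm²); the cube at (14.5, 14.5) does not reach this height (z outside [6.5, 13.5]); the cylinder at (5.5, 8): section is a regular 8-gon, circumradius r=8 (area = (8/2)·8.000²·sin(360°/8) = 181.02 mm²); the r=7 cylinder at (6, 13.5) gives a regular 8-gon of circumradius 7 (constant along its height) (area = (8/2)·7.000²·sin(360°/8) = 138.59 mm²); Taking the first minus the rest: starting from the cone (46.16 mm²), the r=8 cylinder at (5.5, 8) partially overlaps it — only the 6.55 mm² overlap (of its 181.02 mm²) is removed, clipping the outline; the r=7 cylinder at (6, 13.5) misses the remaining region (no effect) — area = 39.62 mm². Overall, the cross-section is a single solid region. Net area = 39.62 mm².

39.62 mm²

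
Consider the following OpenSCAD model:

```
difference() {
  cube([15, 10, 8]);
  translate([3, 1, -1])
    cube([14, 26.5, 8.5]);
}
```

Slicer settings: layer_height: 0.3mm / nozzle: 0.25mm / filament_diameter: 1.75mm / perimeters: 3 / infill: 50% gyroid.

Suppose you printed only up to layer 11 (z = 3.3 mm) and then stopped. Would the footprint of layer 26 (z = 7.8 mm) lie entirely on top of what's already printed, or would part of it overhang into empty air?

Compare the two slices. At z = 3.3: the cube is present — its section is the full 15×10 rectangle (area 150.00 mm²); the 14×26.5 cube at (3, 1) contributes its full rectangle (area 371.00 mm²); Subtracting the remaining from the first: starting from the 15×10 cube (150.00 mm²), the 14×26.5 cube at (3, 1) partially overlaps it — only the 108.00 mm² overlap (of its 371.00 mm²) is removed, clipping the outline — area = 42.00 mm². At z = 7.8: the cube (footprint 15×10) is included at this height (area 150.00 mm²); the cube at (3, 1) is not intersected at this z (z outside [-1, 7.5]); Taking the first minus the rest: none of the subtracted shapes is present at this height, so the 15×10 cube is unchanged — area = 150.00 mm². Checking containment: at z = 7.8 the cross-section extends beyond the z = 3.3 cross-section by about 108.00 mm².

part overhangs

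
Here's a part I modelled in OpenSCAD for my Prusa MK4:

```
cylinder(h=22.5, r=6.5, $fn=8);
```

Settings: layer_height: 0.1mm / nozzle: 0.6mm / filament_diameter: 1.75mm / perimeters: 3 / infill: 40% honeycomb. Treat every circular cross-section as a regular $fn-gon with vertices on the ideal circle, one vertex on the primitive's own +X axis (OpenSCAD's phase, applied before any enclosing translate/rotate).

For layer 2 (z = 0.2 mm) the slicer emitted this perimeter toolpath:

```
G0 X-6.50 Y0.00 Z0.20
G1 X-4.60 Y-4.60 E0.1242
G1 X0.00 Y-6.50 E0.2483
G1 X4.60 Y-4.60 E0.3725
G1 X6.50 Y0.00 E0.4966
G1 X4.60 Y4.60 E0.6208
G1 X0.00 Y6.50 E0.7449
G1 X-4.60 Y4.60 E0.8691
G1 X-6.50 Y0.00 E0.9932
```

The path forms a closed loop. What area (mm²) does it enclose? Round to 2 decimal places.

Apply the shoelace formula to the sequence of (X, Y) vertices; enclosed area = 119.60 mm².

119.60 mm²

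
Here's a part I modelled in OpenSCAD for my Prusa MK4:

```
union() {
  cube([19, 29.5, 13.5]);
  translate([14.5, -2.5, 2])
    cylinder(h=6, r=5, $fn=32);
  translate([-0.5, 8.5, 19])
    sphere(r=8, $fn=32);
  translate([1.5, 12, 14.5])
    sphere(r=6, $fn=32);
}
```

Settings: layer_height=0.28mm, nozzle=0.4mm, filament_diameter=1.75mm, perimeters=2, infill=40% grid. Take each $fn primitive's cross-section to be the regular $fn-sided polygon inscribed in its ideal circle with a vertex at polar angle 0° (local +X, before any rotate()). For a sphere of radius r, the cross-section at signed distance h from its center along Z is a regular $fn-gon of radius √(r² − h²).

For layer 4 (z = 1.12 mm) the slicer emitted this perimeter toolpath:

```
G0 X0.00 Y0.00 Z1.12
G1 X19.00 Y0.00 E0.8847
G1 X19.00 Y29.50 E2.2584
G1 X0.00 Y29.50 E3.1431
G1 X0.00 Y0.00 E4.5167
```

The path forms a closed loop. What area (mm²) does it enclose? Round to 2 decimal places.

560.50 mm²

Apply the shoelace formula to the sequence of (X, Y) vertices; enclosed area = 560.50 mm².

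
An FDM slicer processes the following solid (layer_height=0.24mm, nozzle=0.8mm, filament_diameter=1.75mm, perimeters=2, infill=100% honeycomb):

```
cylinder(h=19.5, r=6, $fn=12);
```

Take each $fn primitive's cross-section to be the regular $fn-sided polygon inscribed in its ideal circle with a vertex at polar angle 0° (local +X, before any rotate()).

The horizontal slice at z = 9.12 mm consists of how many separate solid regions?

1

At z = 9.12 mm: the r=6 cylinder contributes a regular 12-gon of circumradius 6. The result has 1 disconnected region.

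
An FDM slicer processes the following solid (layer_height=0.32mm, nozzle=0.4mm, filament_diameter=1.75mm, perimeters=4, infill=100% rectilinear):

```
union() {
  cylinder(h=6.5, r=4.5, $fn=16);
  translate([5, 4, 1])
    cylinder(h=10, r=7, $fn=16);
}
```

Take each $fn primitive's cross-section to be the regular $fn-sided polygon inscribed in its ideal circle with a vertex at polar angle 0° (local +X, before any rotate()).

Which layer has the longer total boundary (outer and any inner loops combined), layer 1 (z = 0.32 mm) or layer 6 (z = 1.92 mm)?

layer 6 (z = 1.92 mm)

Layer 1 (z = 0.32): the r=4.5 cylinder contributes a regular 16-gon of circumradius 4.5 (perimeter = 2·16·4.500·sin(180°/16) = 28.09 mm); the cylinder at (5, 4) is absent (z outside [1, 11]); Combining (union): only the r=4.5 cylinder is present, so the union is just that shape — boundary = 28.09 mm. So its perimeter = 28.09 mm. Layer 6 (z = 1.92): the r=4.5 cylinder contributes a regular 16-gon of circumradius 4.5 (perimeter = 2·16·4.500·sin(180°/16) = 28.09 mm); the r=7 cylinder at (5, 4) contributes a regular 16-gon of circumradius 7 (perimeter = 2·16·7.000·sin(180°/16) = 43.70 mm); Combining (union): the regions partially overlap (shared area 31.06 mm²), so the edge portions inside another operand are dropped and the merged outline is re-measured after clipping — boundary = 50.38 mm. So its perimeter = 50.38 mm. Layer 6 is larger (50.38 vs 28.09 mm).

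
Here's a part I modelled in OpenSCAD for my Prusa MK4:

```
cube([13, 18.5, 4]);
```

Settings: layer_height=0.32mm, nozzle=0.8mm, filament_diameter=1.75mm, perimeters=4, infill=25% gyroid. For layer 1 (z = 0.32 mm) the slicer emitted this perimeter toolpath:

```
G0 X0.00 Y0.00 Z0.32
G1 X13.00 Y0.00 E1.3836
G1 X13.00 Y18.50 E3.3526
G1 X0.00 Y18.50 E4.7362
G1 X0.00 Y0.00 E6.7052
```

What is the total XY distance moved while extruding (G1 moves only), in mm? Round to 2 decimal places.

Sum the Euclidean lengths of each G1 segment: total = 63.00 mm.

63.00 mm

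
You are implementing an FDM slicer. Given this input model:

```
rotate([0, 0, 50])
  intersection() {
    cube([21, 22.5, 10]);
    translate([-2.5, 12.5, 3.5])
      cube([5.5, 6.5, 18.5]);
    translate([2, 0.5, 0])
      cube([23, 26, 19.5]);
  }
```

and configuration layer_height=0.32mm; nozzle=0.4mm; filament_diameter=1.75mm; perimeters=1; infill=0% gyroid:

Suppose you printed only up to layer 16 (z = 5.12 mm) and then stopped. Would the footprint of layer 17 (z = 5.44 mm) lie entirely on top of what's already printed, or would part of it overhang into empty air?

entirely on top

Compare the two slices. At z = 5.12: the cube is present — its section is the full 21×22.5 rectangle (area 472.50 mm²); the cube at (-2.5, 12.5) (footprint 5.5×6.5) is included at this height (area 35.75 mm²); the 23×26 cube at (2, 0.5) contributes its full rectangle (area 598.00 mm²); Keeping only the common overlap: the 5.5×6.5 cube at (-2.5, 12.5) partially overlaps the 21×22.5 cube; clipping to the common part keeps 19.50 mm²; the 23×26 cube at (2, 0.5) partially overlaps the running intersection; clipping to the common part keeps 6.50 mm² — area = 6.50 mm²; (whole slice rotated 50° about Z — lengths, areas and connectivity unchanged). At z = 5.44: the 21×22.5 cube contributes its full rectangle (area 472.50 mm²); the cube at (-2.5, 12.5) is present — its section is the full 5.5×6.5 rectangle (area 35.75 mm²); the 23×26 cube at (2, 0.5) contributes its full rectangle (area 598.00 mm²); Taking the intersection: the 5.5×6.5 cube at (-2.5, 12.5) partially overlaps the 21×22.5 cube; clipping to the common part keeps 19.50 mm²; the 23×26 cube at (2, 0.5) partially overlaps the running intersection; clipping to the common part keeps 6.50 mm² — area = 6.50 mm²; (whole slice rotated 50° about Z — lengths, areas and connectivity unchanged). Checking containment: the cross-section at z = 5.44 is a subset of the cross-section at z = 5.12.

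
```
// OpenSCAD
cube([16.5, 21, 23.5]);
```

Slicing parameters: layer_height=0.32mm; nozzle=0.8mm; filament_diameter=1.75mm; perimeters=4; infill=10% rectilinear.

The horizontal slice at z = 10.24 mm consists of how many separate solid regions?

At z = 10.24 mm: the cube is present — its section is the full 16.5×21 rectangle. The result has 1 disconnected region.

1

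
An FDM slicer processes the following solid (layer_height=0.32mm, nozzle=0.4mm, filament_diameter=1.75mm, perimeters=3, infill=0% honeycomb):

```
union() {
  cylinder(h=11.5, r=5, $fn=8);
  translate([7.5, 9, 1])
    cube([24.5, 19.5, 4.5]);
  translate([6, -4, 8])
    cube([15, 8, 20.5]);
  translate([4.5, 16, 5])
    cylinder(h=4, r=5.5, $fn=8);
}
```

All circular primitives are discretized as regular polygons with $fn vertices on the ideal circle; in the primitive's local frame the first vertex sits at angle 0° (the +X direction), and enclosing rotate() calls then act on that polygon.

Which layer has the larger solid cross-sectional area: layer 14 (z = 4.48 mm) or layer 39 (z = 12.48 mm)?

layer 14 (z = 4.48 mm)

Layer 14 (z = 4.48): the r=5 cylinder gives a regular 8-gon of circumradius 5 (constant along its height) (area = (8/2)·5.000²·sin(360°/8) = 70.71 mm²); the cube at (7.5, 9) (footprint 24.5×19.5) is included at this height (area 477.75 mm²); the cube at (6, -4) is not intersected at this z (z outside [8, 28.5]); the cylinder at (4.5, 16) is not intersected at this z (z outside [5, 9]); Taking the union: the 2 present regions are separate (no shared area or edge), so areas and boundary lengths simply add and each stays a separate island — area = 548.46 mm². So its area = 548.46 mm². Layer 39 (z = 12.48): the cylinder is absent (z outside [0, 11.5]); the cube at (7.5, 9) is absent (z outside [1, 5.5]); the cube at (6, -4) (footprint 15×8) is included at this height (area 120.00 mm²); the cylinder at (4.5, 16) is absent (z outside [5, 9]); Taking the union: only the 15×8 cube at (6, -4) is present, so the union is just that shape — area = 120.00 mm². So its area = 120.00 mm². Layer 14 is larger (548.46 vs 120.00 mm²).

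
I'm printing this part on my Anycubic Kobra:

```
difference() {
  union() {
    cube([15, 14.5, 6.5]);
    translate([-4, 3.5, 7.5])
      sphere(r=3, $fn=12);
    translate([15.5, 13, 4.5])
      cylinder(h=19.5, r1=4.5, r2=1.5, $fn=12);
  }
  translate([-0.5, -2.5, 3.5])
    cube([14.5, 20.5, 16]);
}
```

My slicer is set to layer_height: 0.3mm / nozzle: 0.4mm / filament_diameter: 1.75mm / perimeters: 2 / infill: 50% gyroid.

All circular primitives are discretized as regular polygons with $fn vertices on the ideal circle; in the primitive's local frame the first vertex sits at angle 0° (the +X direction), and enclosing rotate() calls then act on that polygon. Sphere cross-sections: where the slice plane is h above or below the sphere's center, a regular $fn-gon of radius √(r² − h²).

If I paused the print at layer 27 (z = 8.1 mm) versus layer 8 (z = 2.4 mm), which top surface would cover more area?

layer 8 (z = 2.4 mm)

Layer 27 (z = 8.1): the cube is absent (z outside [0, 6.5]); the sphere at (-4, 3.5): section is a regular 12-gon, circumradius = √(r²−h²) = √(3²−0.6²) = 2.939 (area = (12/2)·2.939²·sin(360°/12) = 25.92 mm²); the cone at (15.5, 13) contributes a regular 12-gon of circumradius 3.946 (interpolated between r1=4.5 and r2=1.5 at t=0.185) (area = (12/2)·3.946²·sin(360°/12) = 46.72 mm²); Taking the union: the 2 present regions are separate (no shared area or edge), so areas and boundary lengths simply add and each stays a separate island — area = 72.64 mm²; the 14.5×20.5 cube at (-0.5, -2.5) contributes its full rectangle (area 297.25 mm²); Taking the first minus the rest: starting from that combined region (72.64 mm²), the 14.5×20.5 cube at (-0.5, -2.5) partially overlaps it — only the 12.12 mm² overlap (of its 297.25 mm²) is removed, clipping the outline — area = 60.51 mm². So its area = 60.51 mm². Layer 8 (z = 2.4): the cube (footprint 15×14.5) is included at this height (area 217.50 mm²); the sphere at (-4, 3.5) is absent (|z−center|=5.100 > r=3); the cone at (15.5, 13) is not intersected at this z (z outside [4.5, 24]); Taking the union: only the 15×14.5 cube is present, so the union is just that shape — area = 217.50 mm²; the cube at (-0.5, -2.5) is not intersected at this z (z outside [3.5, 19.5]); After the difference (first − rest): none of the subtracted shapes is present at this height, so the result so far is unchanged — area = 217.50 mm². So its area = 217.50 mm². Layer 8 is larger (217.50 vs 60.51 mm²).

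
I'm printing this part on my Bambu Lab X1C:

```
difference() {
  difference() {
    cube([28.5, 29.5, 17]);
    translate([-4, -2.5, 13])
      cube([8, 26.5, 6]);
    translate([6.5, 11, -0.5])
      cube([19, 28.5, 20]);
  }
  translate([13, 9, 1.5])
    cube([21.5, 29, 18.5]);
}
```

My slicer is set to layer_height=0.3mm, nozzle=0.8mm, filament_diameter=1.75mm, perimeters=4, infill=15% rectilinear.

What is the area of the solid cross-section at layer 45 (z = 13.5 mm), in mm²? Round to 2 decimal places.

306.75 mm²

At z = 13.5 mm: the cube (footprint 28.5×29.5) is included at this height (area 840.75 mm²); the cube at (-4, -2.5) is present — its section is the full 8×26.5 rectangle (area 212.00 mm²); the cube at (6.5, 11) (footprint 19×28.5) is included at this height (area 541.50 mm²); Subtracting the remaining from the first: starting from the 28.5×29.5 cube (840.75 mm²), the 8×26.5 cube at (-4, -2.5) partially overlaps it — only the 96.00 mm² overlap (of its 212.00 mm²) is removed, clipping the outline; the 19×28.5 cube at (6.5, 11) partially overlaps it — only the 351.50 mm² overlap (of its 541.50 mm²) is removed, clipping the outline — area = 393.25 mm²; the cube at (13, 9) is present — its section is the full 21.5×29 rectangle (area 623.50 mm²); Taking the first minus the rest: starting from that combined region (393.25 mm²), the 21.5×29 cube at (13, 9) partially overlaps it — only the 86.50 mm² overlap (of its 623.50 mm²) is removed, clipping the outline — area = 306.75 mm². Overall, the cross-section is a single solid region. Net area = 306.75 mm².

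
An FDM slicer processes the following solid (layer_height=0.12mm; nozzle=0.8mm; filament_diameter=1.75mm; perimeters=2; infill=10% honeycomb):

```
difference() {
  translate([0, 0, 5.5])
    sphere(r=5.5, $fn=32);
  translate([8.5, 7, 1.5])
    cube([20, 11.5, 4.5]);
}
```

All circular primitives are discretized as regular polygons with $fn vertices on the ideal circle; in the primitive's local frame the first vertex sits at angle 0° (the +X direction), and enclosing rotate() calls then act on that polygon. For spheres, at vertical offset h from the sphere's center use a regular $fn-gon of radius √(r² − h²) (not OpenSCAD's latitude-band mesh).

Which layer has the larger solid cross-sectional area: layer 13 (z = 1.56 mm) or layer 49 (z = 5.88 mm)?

layer 49 (z = 5.88 mm)

Layer 13 (z = 1.56): the sphere: section is a regular 32-gon, circumradius = √(r²−h²) = √(5.5²−3.94²) = 3.837 (area = (32/2)·3.837²·sin(360°/32) = 45.97 mm²); the cube at (8.5, 7) is present — its section is the full 20×11.5 rectangle (area 230.00 mm²); After the difference (first − rest): starting from the r=5.5 sphere (45.97 mm²), the 20×11.5 cube at (8.5, 7) misses the remaining region (no effect) — area = 45.97 mm². So its area = 45.97 mm². Layer 49 (z = 5.88): the r=5.5 sphere contributes a regular 32-gon of circumradius √(5.5²−0.38²) = 5.487 (area = (32/2)·5.487²·sin(360°/32) = 93.97 mm²); the cube at (8.5, 7) is present — its section is the full 20×11.5 rectangle (area 230.00 mm²); After the difference (first − rest): starting from the r=5.5 sphere (93.97 mm²), the 20×11.5 cube at (8.5, 7) misses the remaining region (no effect) — area = 93.97 mm². So its area = 93.97 mm². Layer 49 is larger (93.97 vs 45.97 mm²).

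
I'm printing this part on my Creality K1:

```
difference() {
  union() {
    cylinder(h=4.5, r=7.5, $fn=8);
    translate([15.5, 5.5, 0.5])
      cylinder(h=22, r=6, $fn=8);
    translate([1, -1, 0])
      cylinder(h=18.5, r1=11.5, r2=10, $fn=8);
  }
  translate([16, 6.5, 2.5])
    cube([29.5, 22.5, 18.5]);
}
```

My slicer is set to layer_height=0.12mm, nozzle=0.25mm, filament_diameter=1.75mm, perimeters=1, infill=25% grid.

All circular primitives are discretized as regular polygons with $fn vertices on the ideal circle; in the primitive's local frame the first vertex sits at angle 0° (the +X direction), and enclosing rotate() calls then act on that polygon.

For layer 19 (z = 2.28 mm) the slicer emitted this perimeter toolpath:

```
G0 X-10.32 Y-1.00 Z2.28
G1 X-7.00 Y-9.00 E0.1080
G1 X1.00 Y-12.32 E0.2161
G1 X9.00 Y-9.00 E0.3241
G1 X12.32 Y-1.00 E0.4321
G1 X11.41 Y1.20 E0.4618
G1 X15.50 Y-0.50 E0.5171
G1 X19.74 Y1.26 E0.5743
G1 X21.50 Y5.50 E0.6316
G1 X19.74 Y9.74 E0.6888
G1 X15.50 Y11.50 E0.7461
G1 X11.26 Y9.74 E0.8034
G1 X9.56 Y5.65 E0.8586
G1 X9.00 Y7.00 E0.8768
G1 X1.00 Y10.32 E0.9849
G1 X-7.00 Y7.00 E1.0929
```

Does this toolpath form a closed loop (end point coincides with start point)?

Start point (G0): (-10.32, -1.00). End point (last G1): the path does not return to the start — open.

no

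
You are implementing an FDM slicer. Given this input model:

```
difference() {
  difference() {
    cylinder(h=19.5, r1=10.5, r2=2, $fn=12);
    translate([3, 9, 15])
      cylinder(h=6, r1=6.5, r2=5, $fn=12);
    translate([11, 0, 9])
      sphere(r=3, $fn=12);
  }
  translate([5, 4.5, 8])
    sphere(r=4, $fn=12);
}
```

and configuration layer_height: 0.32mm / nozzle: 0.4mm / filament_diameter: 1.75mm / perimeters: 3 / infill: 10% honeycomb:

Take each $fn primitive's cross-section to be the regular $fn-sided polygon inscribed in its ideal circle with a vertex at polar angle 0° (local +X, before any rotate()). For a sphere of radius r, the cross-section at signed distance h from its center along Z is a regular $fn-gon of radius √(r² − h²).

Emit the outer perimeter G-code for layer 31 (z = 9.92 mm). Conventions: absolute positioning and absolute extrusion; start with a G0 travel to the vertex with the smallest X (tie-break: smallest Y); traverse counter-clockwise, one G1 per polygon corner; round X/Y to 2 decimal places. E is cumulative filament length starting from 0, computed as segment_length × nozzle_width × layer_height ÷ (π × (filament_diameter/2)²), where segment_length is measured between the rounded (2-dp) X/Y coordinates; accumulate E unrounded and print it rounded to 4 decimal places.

G0 X-6.18 Y0.00 Z9.92
G1 X-5.35 Y-3.09 E0.1703
G1 X-3.09 Y-5.35 E0.3404
G1 X0.00 Y-6.18 E0.5106
G1 X3.09 Y-5.35 E0.6809
G1 X5.35 Y-3.09 E0.8510
G1 X6.18 Y0.00 E1.0212
G1 X5.85 Y1.22 E1.0885
G1 X5.00 Y0.99 E1.1354
G1 X3.25 Y1.46 E1.2318
G1 X1.96 Y2.75 E1.3289
G1 X1.49 Y4.50 E1.4253
G1 X1.81 Y5.69 E1.4909
G1 X0.00 Y6.18 E1.5907
G1 X-3.09 Y5.35 E1.7609
G1 X-5.35 Y3.09 E1.9310
G1 X-6.18 Y0.00 E2.1013

At z = 9.92 mm: the cone contributes a regular 12-gon of circumradius 6.176 (interpolated between r1=10.5 and r2=2 at t=0.509); the cone at (3, 9) is not intersected at this z (z outside [15, 21]); the r=3 sphere at (11, 0) contributes a regular 12-gon of circumradius √(3²−0.92²) = 2.855; After the difference (first − rest): starting from the cone, the r=3 sphere at (11, 0) misses the remaining region (no effect) — 1 connected region; the r=4 sphere at (5, 4.5) slices to a regular 12-gon of circumradius 3.509 (√(r²−h²) with h=1.92 from center); After the difference (first − rest): starting from the result so far, the r=4 sphere at (5, 4.5) partially overlaps it — only the 11.80 mm² overlap (of its 36.94 mm²) is removed, clipping the outline — 1 connected region. The outline is a single polygon with 16 vertices. Extrusion per mm of travel: 0.4 × 0.32 / (π × 0.875²) = 0.053216. Accumulating E over each segment gives final E = 2.1013.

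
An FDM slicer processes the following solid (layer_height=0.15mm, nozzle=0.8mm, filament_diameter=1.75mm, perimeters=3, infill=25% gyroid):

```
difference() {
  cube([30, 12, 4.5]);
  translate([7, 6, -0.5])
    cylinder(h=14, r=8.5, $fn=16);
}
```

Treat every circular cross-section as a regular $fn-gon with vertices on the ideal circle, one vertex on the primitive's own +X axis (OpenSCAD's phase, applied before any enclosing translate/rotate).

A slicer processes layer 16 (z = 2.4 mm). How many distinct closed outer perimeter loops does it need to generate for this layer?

3

At z = 2.4 mm: the cube (footprint 30×12) is included at this height; the cylinder at (7, 6): section is a regular 16-gon, circumradius r=8.5; Taking the first minus the rest: starting from the 30×12 cube, the r=8.5 cylinder at (7, 6) partially overlaps it — only the 173.85 mm² overlap (of its 221.19 mm²) is removed, clipping the outline — 3 connected regions. The result has 3 disconnected regions.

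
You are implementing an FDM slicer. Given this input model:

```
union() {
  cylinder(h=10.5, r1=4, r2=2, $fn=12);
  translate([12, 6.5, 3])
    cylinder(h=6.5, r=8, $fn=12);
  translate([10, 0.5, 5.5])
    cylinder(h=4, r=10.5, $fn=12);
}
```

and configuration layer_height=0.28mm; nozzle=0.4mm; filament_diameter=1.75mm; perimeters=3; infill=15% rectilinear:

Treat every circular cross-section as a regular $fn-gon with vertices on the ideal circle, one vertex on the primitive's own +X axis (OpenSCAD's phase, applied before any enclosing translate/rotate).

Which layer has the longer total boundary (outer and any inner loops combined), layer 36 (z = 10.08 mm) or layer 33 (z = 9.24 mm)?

Layer 36 (z = 10.08): the cone (r1=4→r2=2) has section circumradius 2.080 here — a regular 12-gon (perimeter = 2·12·2.080·sin(180°/12) = 12.92 mm); the cylinder at (12, 6.5) is absent (z outside [3, 9.5]); the cylinder at (10, 0.5) is absent (z outside [5.5, 9.5]); Taking the union: only the cone is present, so the union is just that shape — boundary = 12.92 mm. So its perimeter = 12.92 mm. Layer 33 (z = 9.24): the cone contributes a regular 12-gon of circumradius 2.240 (interpolated between r1=4 and r2=2 at t=0.880) (perimeter = 2·12·2.240·sin(180°/12) = 13.91 mm); the cylinder at (12, 6.5): section is a regular 12-gon, circumradius r=8 (perimeter = 2·12·8.000·sin(180°/12) = 49.69 mm); the r=10.5 cylinder at (10, 0.5) contributes a regular 12-gon of circumradius 10.5 (perimeter = 2·12·10.500·sin(180°/12) = 65.22 mm); Taking the union: the regions partially overlap (shared area 148.70 mm²), so the edge portions inside another operand are dropped and the merged outline is re-measured after clipping — boundary = 73.98 mm. So its perimeter = 73.98 mm. Layer 33 is larger (73.98 vs 12.92 mm).

layer 33 (z = 9.24 mm)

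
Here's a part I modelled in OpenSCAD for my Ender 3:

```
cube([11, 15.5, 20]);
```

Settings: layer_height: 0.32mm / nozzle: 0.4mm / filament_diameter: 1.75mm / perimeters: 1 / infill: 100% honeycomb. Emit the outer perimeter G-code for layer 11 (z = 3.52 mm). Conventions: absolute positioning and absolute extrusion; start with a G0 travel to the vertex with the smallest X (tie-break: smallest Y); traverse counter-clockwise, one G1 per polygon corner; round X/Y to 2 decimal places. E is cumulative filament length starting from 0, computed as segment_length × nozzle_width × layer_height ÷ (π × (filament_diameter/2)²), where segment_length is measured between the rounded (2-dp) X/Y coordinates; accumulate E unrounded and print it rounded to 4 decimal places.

At z = 3.52 mm: the cube (footprint 11×15.5) is included at this height. The outline is a single polygon with 4 vertices. Extrusion per mm of travel: 0.4 × 0.32 / (π × 0.875²) = 0.053216. Accumulating E over each segment gives final E = 2.8205.

G0 X0.00 Y0.00 Z3.52
G1 X11.00 Y0.00 E0.5854
G1 X11.00 Y15.50 E1.4102
G1 X0.00 Y15.50 E1.9956
G1 X0.00 Y0.00 E2.8205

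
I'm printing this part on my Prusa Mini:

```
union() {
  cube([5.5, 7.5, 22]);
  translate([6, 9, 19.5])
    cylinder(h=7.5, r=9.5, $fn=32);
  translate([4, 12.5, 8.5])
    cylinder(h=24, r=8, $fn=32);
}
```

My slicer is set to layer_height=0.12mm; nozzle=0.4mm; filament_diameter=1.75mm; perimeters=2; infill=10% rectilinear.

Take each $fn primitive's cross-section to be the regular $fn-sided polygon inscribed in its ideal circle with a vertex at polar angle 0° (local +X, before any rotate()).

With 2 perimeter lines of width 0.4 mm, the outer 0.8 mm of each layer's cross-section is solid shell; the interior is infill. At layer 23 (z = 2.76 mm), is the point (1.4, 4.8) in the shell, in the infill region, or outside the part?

At z = 2.76 mm: the cube (footprint 5.5×7.5) is included at this height; the cylinder at (6, 9) does not reach this height (z outside [19.5, 27]); the cylinder at (4, 12.5) is not intersected at this z (z outside [8.5, 32.5]); Merging all regions: only the 5.5×7.5 cube is present, so the union is just that shape — 1 connected region. Overall, the cross-section is a single solid region. The nearest boundary edge runs (0.00, 7.50)→(0.00, 0.00); distance from the point to it = 1.40 mm. The point is inside the cross-section and 1.40 mm from the nearest boundary — more than the 0.8 mm shell width (2 × 0.4), so it's in the infill interior.

infill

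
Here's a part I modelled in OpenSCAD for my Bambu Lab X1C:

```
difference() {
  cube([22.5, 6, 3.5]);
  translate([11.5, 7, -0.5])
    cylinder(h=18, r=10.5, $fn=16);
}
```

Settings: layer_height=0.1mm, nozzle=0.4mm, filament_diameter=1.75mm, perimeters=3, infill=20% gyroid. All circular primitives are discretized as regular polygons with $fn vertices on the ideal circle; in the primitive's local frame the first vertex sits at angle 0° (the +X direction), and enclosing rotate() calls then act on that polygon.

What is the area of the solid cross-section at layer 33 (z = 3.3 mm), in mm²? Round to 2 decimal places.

At z = 3.3 mm: the cube (footprint 22.5×6) is included at this height (area 135.00 mm²); the r=10.5 cylinder at (11.5, 7) gives a regular 16-gon of circumradius 10.5 (constant along its height) (area = (16/2)·10.500²·sin(360°/16) = 337.53 mm²); Subtracting the remaining from the first: starting from the 22.5×6 cube (135.00 mm²), the r=10.5 cylinder at (11.5, 7) partially overlaps it — only the 112.28 mm² overlap (of its 337.53 mm²) is removed, clipping the outline — area = 22.72 mm². Overall, the cross-section has 2 separate islands. Net area = 22.72 mm².

22.72 mm²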